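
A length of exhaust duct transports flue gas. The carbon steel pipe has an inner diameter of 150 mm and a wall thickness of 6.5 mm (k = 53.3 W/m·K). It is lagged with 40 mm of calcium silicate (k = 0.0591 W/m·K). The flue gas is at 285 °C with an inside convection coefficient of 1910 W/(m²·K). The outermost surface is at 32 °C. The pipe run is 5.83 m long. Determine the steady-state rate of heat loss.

Q ≈ 1370 W

Cylindrical conduction, so R = ln(r₂/r₁)/(2πkL) per layer, in series:
R_inner film = 1/(h_i·2πr₁L) = 1/(1910×2π×0.075×5.83) = 1.906×10^-4 K/W
R_carbon steel pipe wall = ln(81.5/75)/(2π×53.3×5.83) = 4.257×10^-5 K/W
R_calcium silicate = ln(121.5/81.5)/(2π×0.0591×5.83) = 0.1844 K/W
R_total = 0.1847 K/W
Q = ΔT/R_total = 253/0.1847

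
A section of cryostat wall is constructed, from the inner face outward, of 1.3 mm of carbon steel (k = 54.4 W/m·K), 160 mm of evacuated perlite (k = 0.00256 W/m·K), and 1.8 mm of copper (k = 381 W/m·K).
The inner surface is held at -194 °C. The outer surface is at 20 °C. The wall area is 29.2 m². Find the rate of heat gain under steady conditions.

Q ≈ 100 W

Model the wall as resistances in series:
R_carbon steel = L/(kA) = 0.0013/(54.4×29.2) = 8.184×10^-7 K/W
R_evacuated perlite = L/(kA) = 0.16/(0.00256×29.2) = 2.14 K/W
R_copper = L/(kA) = 0.0018/(381×29.2) = 1.618×10^-7 K/W
R_total = 2.14 K/W
Q = ΔT / R_total = 214 / 2.14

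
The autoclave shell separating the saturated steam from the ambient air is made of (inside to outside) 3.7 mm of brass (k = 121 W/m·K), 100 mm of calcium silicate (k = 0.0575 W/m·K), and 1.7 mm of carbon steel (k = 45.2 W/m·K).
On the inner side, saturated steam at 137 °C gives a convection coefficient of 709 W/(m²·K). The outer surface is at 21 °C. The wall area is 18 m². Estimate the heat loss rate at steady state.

Q ≈ 1200 W

Series thermal resistances:
R_inner film = 1/(h_i·A) = 1/(709×18) = 7.836×10^-5 K/W
R_brass = L/(kA) = 0.0037/(121×18) = 1.699×10^-6 K/W
R_calcium silicate = L/(kA) = 0.1/(0.0575×18) = 0.09662 K/W
R_carbon steel = L/(kA) = 0.0017/(45.2×18) = 2.089×10^-6 K/W
R_total = 0.0967 K/W
Q = ΔT / R_total = 116 / 0.0967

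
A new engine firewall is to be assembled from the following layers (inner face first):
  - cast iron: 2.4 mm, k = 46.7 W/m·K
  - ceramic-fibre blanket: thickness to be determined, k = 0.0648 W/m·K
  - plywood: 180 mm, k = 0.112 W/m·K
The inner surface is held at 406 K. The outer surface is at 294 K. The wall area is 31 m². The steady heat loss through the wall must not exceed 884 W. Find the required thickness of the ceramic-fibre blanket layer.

Using the resistance-network approach (series):
R_cast iron = L/(kA) = 0.0024/(46.7×31) = 1.658×10^-6 K/W
R_plywood = L/(kA) = 0.18/(0.112×31) = 0.05184 K/W
Sum of the known resistances R_other = 0.05184 K/W
Required total resistance R_tot = ΔT/Q_allow = 112/884 = 0.1267 K/W
R_ceramic-fibre blanket = R_tot − R_other = 0.07485 K/W
L = R·k·A = 0.07485×0.0648×31

L ≈ 150 mm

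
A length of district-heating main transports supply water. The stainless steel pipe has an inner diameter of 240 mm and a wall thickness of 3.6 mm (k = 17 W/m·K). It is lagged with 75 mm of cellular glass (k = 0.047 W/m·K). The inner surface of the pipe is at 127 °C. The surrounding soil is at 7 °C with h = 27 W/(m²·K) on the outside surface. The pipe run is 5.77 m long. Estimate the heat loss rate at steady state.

Q ≈ 423 W

Per-layer cylindrical resistances, series-summed:
R_stainless steel pipe wall = ln(123.6/120)/(2π×17×5.77) = 4.796×10^-5 K/W
R_cellular glass = ln(198.6/123.6)/(2π×0.047×5.77) = 0.2783 K/W
R_outer film = 1/(h_o·2πr_oL) = 1/(27×2π×0.1986×5.77) = 0.005144 K/W
R_total = 0.2835 K/W
Q = ΔT/R_total = 120/0.2835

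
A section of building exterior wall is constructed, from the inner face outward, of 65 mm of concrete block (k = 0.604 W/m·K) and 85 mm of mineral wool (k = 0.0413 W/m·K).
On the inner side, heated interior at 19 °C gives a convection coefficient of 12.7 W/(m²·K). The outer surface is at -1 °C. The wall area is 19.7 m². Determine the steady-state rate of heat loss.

Q ≈ 176 W

Series thermal resistances:
R_inner film = 1/(h_i·A) = 1/(12.7×19.7) = 0.003997 K/W
R_concrete block = L/(kA) = 0.065/(0.604×19.7) = 0.005463 K/W
R_mineral wool = L/(kA) = 0.085/(0.0413×19.7) = 0.1045 K/W
R_total = 0.1139 K/W
Q = ΔT / R_total = 20 / 0.1139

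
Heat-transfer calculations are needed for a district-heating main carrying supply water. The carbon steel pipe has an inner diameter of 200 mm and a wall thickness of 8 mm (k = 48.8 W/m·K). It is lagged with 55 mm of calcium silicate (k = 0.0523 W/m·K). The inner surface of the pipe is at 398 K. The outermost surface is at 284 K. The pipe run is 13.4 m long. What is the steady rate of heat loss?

For a radial system each layer contributes R = ln(r_out/r_in)/(2πkL); films add R = 1/(hA).
R_carbon steel pipe wall = ln(108/100)/(2π×48.8×13.4) = 1.873×10^-5 K/W
R_calcium silicate = ln(163/108)/(2π×0.0523×13.4) = 0.09348 K/W
R_total = 0.0935 K/W
Q = ΔT/R_total = 114/0.0935

Q ≈ 1220 W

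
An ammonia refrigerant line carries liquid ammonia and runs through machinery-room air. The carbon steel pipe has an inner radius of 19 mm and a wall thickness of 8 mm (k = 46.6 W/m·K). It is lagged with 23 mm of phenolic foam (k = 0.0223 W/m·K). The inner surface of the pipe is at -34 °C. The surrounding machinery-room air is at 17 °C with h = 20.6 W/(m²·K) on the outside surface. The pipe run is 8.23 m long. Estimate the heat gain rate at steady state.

Radial resistances (cylindrical: R_cond = ln(r_o/r_i)/(2πkL), R_conv = 1/(h·2πrL)):
R_carbon steel pipe wall = ln(27/19)/(2π×46.6×8.23) = 1.458×10^-4 K/W
R_phenolic foam = ln(50/27)/(2π×0.0223×8.23) = 0.5344 K/W
R_outer film = 1/(h_o·2πr_oL) = 1/(20.6×2π×0.05×8.23) = 0.01878 K/W
R_total = 0.5533 K/W
Q = ΔT/R_total = 51/0.5533

Q ≈ 92.2 W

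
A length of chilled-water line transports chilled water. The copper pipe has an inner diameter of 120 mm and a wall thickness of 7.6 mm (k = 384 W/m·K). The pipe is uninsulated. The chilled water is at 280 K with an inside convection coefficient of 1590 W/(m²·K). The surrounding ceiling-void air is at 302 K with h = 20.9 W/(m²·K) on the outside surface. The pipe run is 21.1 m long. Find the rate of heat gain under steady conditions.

Q ≈ 4060 W

Per-layer cylindrical resistances, series-summed:
R_inner film = 1/(h_i·2πr₁L) = 1/(1590×2π×0.06×21.1) = 7.907×10^-5 K/W
R_copper pipe wall = ln(67.6/60)/(2π×384×21.1) = 2.343×10^-6 K/W
R_outer film = 1/(h_o·2πr_oL) = 1/(20.9×2π×0.0676×21.1) = 0.005339 K/W
R_total = 0.00542 K/W
Q = ΔT/R_total = 22/0.00542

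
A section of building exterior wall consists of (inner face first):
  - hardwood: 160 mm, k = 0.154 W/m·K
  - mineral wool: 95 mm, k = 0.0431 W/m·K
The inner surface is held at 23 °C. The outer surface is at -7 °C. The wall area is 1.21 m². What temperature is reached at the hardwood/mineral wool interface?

Treating each layer as a thermal resistance in series:
R_hardwood = L/(kA) = 0.16/(0.154×1.21) = 0.8586 K/W
R_mineral wool = L/(kA) = 0.095/(0.0431×1.21) = 1.822 K/W
R_total = 2.68 K/W;  Q = ΔT/R_total = 30/2.68 = 11.19 W
T_interface = T_inner − Q·ΣR(inner→interface) = 23 − 11.2×0.8586

T ≈ 13.4 °C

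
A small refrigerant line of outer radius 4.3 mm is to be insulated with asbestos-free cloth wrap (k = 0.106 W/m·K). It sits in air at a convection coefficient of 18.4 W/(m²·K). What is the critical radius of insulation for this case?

r_cr ≈ 5.76 mm

For a cylinder r_cr = k/h = 0.106/18.4
r_cr = 5.76 mm; since the bare radius (4.3 mm) is below r_cr, adding a thin layer of insulation will *increase* heat loss.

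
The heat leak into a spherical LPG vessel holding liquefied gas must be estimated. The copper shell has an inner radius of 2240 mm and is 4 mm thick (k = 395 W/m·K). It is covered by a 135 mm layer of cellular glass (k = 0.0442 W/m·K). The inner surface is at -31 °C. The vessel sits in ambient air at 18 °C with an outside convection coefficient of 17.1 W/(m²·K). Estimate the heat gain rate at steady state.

Each spherical layer contributes R = (1/r_i − 1/r_o)/(4πk):
R_copper shell = (1/2.24 − 1/2.244)/(4π×395) = 1.603×10^-7 K/W
R_cellular glass = (1/2.244 − 1/2.379)/(4π×0.0442) = 0.04553 K/W
R_outer film = 1/(h·4πr_o²) = 1/(17.1×4π×2.379²) = 8.223×10^-4 K/W
R_total = 0.04635 K/W
Q = ΔT/R_total = 49/0.04635

Q ≈ 1060 W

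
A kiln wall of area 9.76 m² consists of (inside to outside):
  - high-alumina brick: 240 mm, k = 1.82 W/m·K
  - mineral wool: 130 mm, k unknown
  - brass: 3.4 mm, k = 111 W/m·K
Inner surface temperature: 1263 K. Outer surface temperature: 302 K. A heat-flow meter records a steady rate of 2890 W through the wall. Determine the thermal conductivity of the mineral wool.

k ≈ 0.0418 W/(m·K)

Series thermal resistances:
R_high-alumina brick = L/(kA) = 0.24/(1.82×9.76) = 0.01351 K/W
R_brass = L/(kA) = 0.0034/(111×9.76) = 3.138×10^-6 K/W
Sum of known resistances R_other = 0.01351 K/W
Total R = ΔT/Q = 961/2890 = 0.3325 K/W
R_mineral wool = R_total − R_other = 0.319 K/W
k = L/(R·A) = 0.13/(0.319×9.76)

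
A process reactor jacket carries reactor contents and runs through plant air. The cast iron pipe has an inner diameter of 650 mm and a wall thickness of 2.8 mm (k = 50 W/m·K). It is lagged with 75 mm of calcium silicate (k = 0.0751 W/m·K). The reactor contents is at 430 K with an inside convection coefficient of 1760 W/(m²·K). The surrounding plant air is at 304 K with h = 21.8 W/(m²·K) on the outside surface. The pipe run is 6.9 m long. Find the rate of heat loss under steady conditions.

Cylindrical conduction, so R = ln(r₂/r₁)/(2πkL) per layer, in series:
R_inner film = 1/(h_i·2πr₁L) = 1/(1760×2π×0.325×6.9) = 4.033×10^-5 K/W
R_cast iron pipe wall = ln(327.8/325)/(2π×50×6.9) = 3.957×10^-6 K/W
R_calcium silicate = ln(402.8/327.8)/(2π×0.0751×6.9) = 0.06328 K/W
R_outer film = 1/(h_o·2πr_oL) = 1/(21.8×2π×0.4028×6.9) = 0.002627 K/W
R_total = 0.06595 K/W
Q = ΔT/R_total = 126/0.06595

Q ≈ 1910 W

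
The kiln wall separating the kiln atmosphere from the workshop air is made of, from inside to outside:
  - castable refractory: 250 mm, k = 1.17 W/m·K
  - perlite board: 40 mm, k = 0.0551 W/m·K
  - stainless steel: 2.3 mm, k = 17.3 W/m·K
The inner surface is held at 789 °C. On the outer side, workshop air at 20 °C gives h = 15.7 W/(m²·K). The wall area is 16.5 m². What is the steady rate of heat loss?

Treating each layer as a thermal resistance in series:
R_castable refractory = L/(kA) = 0.25/(1.17×16.5) = 0.01295 K/W
R_perlite board = L/(kA) = 0.04/(0.0551×16.5) = 0.044 K/W
R_stainless steel = L/(kA) = 0.0023/(17.3×16.5) = 8.057×10^-6 K/W
R_outer film = 1/(h_o·A) = 1/(15.7×16.5) = 0.00386 K/W
R_total = 0.06082 K/W
Q = ΔT / R_total = 769 / 0.06082

Q ≈ 12600 W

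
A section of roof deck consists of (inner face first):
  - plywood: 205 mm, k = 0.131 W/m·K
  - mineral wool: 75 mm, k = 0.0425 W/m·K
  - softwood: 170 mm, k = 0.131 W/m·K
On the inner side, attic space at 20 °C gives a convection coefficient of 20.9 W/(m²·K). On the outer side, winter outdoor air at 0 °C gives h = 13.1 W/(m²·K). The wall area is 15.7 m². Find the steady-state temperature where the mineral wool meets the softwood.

T ≈ 5.78 °C

Thermal resistances in series:
R_inner film = 1/(h_i·A) = 1/(20.9×15.7) = 0.003048 K/W
R_plywood = L/(kA) = 0.205/(0.131×15.7) = 0.09967 K/W
R_mineral wool = L/(kA) = 0.075/(0.0425×15.7) = 0.1124 K/W
R_softwood = L/(kA) = 0.17/(0.131×15.7) = 0.08266 K/W
R_outer film = 1/(h_o·A) = 1/(13.1×15.7) = 0.004862 K/W
R_total = 0.3026 K/W;  Q = ΔT/R_total = 20/0.3026 = 66.08 W
T_interface = T_inner − Q·ΣR(inner→interface) = 20 − 66.1×0.2151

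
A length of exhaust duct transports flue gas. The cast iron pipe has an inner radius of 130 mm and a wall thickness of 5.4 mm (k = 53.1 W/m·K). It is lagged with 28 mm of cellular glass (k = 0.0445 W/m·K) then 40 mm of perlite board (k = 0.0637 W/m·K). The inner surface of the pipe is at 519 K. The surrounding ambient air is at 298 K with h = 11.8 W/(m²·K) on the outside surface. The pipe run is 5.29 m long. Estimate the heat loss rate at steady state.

Q ≈ 909 W

Radial resistances (cylindrical: R_cond = ln(r_o/r_i)/(2πkL), R_conv = 1/(h·2πrL)):
R_cast iron pipe wall = ln(135.4/130)/(2π×53.1×5.29) = 2.306×10^-5 K/W
R_cellular glass = ln(163.4/135.4)/(2π×0.0445×5.29) = 0.1271 K/W
R_perlite board = ln(203.4/163.4)/(2π×0.0637×5.29) = 0.1034 K/W
R_outer film = 1/(h_o·2πr_oL) = 1/(11.8×2π×0.2034×5.29) = 0.01254 K/W
R_total = 0.2431 K/W
Q = ΔT/R_total = 221/0.2431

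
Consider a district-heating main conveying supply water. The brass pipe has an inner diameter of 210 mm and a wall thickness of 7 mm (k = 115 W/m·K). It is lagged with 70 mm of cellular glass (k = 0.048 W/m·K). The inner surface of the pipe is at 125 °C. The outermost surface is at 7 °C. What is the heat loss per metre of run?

q′ ≈ 73.3 W/m

For a radial system each layer contributes R = ln(r_out/r_in)/(2πkL); films add R = 1/(hA).
R_brass pipe wall = ln(112/105)/(2π×115×1) = 8.932×10^-5 K/W
R_cellular glass = ln(182/112)/(2π×0.048×1) = 1.61 K/W
R_total = 1.61 K/W
Q = ΔT/R_total = 118/1.61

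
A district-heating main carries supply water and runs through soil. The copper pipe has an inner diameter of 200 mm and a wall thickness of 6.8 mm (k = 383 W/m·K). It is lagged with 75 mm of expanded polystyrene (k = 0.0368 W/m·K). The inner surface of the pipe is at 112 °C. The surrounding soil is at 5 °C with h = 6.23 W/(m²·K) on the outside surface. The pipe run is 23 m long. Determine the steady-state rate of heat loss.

Radial resistances (cylindrical: R_cond = ln(r_o/r_i)/(2πkL), R_conv = 1/(h·2πrL)):
R_copper pipe wall = ln(106.8/100)/(2π×383×23) = 1.189×10^-6 K/W
R_expanded polystyrene = ln(181.8/106.8)/(2π×0.0368×23) = 0.1 K/W
R_outer film = 1/(h_o·2πr_oL) = 1/(6.23×2π×0.1818×23) = 0.00611 K/W
R_total = 0.1061 K/W
Q = ΔT/R_total = 107/0.1061

Q ≈ 1010 W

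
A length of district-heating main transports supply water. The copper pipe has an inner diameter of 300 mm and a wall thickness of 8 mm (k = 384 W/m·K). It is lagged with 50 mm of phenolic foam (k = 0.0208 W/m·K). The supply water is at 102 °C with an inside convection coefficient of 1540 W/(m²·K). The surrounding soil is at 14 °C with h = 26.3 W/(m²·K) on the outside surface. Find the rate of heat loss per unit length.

Per-layer cylindrical resistances, series-summed:
R_inner film = 1/(h_i·2πr₁L) = 1/(1540×2π×0.15×1) = 6.89×10^-4 K/W
R_copper pipe wall = ln(158/150)/(2π×384×1) = 2.154×10^-5 K/W
R_phenolic foam = ln(208/158)/(2π×0.0208×1) = 2.104 K/W
R_outer film = 1/(h_o·2πr_oL) = 1/(26.3×2π×0.208×1) = 0.02909 K/W
R_total = 2.134 K/W
Q = ΔT/R_total = 88/2.134

q′ ≈ 41.2 W/m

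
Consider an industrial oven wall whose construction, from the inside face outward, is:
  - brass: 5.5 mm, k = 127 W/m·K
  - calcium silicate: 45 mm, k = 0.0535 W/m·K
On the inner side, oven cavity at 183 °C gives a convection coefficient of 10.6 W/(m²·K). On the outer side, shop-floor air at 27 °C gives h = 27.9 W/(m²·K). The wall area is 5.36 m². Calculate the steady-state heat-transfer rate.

Q ≈ 861 W

Using the resistance-network approach (series):
R_inner film = 1/(h_i·A) = 1/(10.6×5.36) = 0.0176 K/W
R_brass = L/(kA) = 0.0055/(127×5.36) = 8.08×10^-6 K/W
R_calcium silicate = L/(kA) = 0.045/(0.0535×5.36) = 0.1569 K/W
R_outer film = 1/(h_o·A) = 1/(27.9×5.36) = 0.006687 K/W
R_total = 0.1812 K/W
Q = ΔT / R_total = 156 / 0.1812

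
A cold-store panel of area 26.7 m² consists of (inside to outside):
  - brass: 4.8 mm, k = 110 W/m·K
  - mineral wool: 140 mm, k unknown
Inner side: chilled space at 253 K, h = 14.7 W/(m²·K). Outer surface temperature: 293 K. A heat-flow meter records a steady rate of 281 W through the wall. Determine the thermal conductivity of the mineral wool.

Series thermal resistances:
R_inner film = 1/(h_i·A) = 1/(14.7×26.7) = 0.002548 K/W
R_brass = L/(kA) = 0.0048/(110×26.7) = 1.634×10^-6 K/W
Sum of known resistances R_other = 0.002549 K/W
Total R = ΔT/Q = 40/281 = 0.1423 K/W
R_mineral wool = R_total − R_other = 0.1398 K/W
k = L/(R·A) = 0.14/(0.1398×26.7)

k ≈ 0.0375 W/(m·K)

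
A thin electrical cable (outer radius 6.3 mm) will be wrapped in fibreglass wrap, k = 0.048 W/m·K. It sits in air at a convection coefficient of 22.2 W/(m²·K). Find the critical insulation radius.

For a cylinder r_cr = k/h = 0.048/22.2
r_cr = 2.16 mm; since the bare radius (6.3 mm) is above r_cr, any added insulation will reduce heat loss.

r_cr ≈ 2.16 mm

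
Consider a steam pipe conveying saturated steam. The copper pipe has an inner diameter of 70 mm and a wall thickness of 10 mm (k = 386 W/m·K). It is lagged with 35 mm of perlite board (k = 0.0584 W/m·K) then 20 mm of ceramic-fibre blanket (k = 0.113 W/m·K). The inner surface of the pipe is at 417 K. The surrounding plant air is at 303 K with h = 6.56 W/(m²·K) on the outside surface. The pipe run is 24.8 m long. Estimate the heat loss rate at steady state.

Q ≈ 1330 W

Treating each annulus and film as a series resistance:
R_copper pipe wall = ln(45/35)/(2π×386×24.8) = 4.178×10^-6 K/W
R_perlite board = ln(80/45)/(2π×0.0584×24.8) = 0.06323 K/W
R_ceramic-fibre blanket = ln(100/80)/(2π×0.113×24.8) = 0.01267 K/W
R_outer film = 1/(h_o·2πr_oL) = 1/(6.56×2π×0.1×24.8) = 0.009783 K/W
R_total = 0.08569 K/W
Q = ΔT/R_total = 114/0.08569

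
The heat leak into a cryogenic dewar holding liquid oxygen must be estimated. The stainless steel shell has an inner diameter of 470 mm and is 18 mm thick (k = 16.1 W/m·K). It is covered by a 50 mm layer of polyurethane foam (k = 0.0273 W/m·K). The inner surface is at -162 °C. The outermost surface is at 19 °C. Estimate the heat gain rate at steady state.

Q ≈ 95.1 W

Each spherical layer contributes R = (1/r_i − 1/r_o)/(4πk):
R_stainless steel shell = (1/0.235 − 1/0.253)/(4π×16.1) = 0.001496 K/W
R_polyurethane foam = (1/0.253 − 1/0.303)/(4π×0.0273) = 1.901 K/W
R_total = 1.903 K/W
Q = ΔT/R_total = 181/1.903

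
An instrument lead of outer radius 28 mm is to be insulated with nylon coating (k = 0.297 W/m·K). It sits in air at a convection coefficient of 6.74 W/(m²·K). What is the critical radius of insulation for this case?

r_cr ≈ 44.1 mm

For a cylinder r_cr = k/h = 0.297/6.74
r_cr = 44.1 mm; since the bare radius (28 mm) is below r_cr, adding a thin layer of insulation will *increase* heat loss.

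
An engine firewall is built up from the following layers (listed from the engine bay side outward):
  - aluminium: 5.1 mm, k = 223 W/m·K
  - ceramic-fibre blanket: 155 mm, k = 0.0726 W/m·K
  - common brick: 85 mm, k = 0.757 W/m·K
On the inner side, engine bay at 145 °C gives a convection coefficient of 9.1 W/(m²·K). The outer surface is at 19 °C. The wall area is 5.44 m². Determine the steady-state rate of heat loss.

Q ≈ 291 W

Series thermal resistances:
R_inner film = 1/(h_i·A) = 1/(9.1×5.44) = 0.0202 K/W
R_aluminium = L/(kA) = 0.0051/(223×5.44) = 4.204×10^-6 K/W
R_ceramic-fibre blanket = L/(kA) = 0.155/(0.0726×5.44) = 0.3925 K/W
R_common brick = L/(kA) = 0.085/(0.757×5.44) = 0.02064 K/W
R_total = 0.4333 K/W
Q = ΔT / R_total = 126 / 0.4333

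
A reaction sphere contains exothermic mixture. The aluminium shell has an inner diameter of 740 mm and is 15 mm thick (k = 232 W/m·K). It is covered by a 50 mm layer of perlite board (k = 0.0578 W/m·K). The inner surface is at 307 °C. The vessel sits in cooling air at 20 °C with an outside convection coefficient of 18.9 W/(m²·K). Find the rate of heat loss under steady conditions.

Radial (spherical) resistances in series:
R_aluminium shell = (1/0.37 − 1/0.385)/(4π×232) = 3.612×10^-5 K/W
R_perlite board = (1/0.385 − 1/0.435)/(4π×0.0578) = 0.411 K/W
R_outer film = 1/(h·4πr_o²) = 1/(18.9×4π×0.435²) = 0.02225 K/W
R_total = 0.4333 K/W
Q = ΔT/R_total = 287/0.4333

Q ≈ 662 W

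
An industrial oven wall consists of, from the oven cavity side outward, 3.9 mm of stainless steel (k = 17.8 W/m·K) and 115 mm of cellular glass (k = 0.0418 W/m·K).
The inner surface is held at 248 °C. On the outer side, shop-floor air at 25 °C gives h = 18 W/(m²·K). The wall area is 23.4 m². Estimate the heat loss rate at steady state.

Q ≈ 1860 W

Model the wall as resistances in series:
R_stainless steel = L/(kA) = 0.0039/(17.8×23.4) = 9.363×10^-6 K/W
R_cellular glass = L/(kA) = 0.115/(0.0418×23.4) = 0.1176 K/W
R_outer film = 1/(h_o·A) = 1/(18×23.4) = 0.002374 K/W
R_total = 0.12 K/W
Q = ΔT / R_total = 223 / 0.12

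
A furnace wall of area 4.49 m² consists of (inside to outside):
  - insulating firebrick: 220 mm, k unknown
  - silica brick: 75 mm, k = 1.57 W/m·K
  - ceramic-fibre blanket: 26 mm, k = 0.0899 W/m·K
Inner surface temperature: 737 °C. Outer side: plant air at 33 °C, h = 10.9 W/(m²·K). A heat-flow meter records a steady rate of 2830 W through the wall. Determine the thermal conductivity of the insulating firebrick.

Treating each layer as a thermal resistance in series:
R_silica brick = L/(kA) = 0.075/(1.57×4.49) = 0.01064 K/W
R_ceramic-fibre blanket = L/(kA) = 0.026/(0.0899×4.49) = 0.06441 K/W
R_outer film = 1/(h_o·A) = 1/(10.9×4.49) = 0.02043 K/W
Sum of known resistances R_other = 0.09548 K/W
Total R = ΔT/Q = 704/2830 = 0.2488 K/W
R_insulating firebrick = R_total − R_other = 0.1533 K/W
k = L/(R·A) = 0.22/(0.1533×4.49)

k ≈ 0.32 W/(m·K)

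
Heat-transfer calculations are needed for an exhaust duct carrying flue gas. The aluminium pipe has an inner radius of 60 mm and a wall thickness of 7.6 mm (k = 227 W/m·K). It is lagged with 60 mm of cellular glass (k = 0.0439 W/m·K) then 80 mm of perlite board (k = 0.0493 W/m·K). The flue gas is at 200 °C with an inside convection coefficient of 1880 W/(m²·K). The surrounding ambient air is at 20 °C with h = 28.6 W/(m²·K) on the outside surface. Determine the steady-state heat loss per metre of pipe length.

q′ ≈ 46.1 W/m

Per-layer cylindrical resistances, series-summed:
R_inner film = 1/(h_i·2πr₁L) = 1/(1880×2π×0.06×1) = 0.001411 K/W
R_aluminium pipe wall = ln(67.6/60)/(2π×227×1) = 8.362×10^-5 K/W
R_cellular glass = ln(127.6/67.6)/(2π×0.0439×1) = 2.303 K/W
R_perlite board = ln(207.6/127.6)/(2π×0.0493×1) = 1.571 K/W
R_outer film = 1/(h_o·2πr_oL) = 1/(28.6×2π×0.2076×1) = 0.02681 K/W
R_total = 3.903 K/W
Q = ΔT/R_total = 180/3.903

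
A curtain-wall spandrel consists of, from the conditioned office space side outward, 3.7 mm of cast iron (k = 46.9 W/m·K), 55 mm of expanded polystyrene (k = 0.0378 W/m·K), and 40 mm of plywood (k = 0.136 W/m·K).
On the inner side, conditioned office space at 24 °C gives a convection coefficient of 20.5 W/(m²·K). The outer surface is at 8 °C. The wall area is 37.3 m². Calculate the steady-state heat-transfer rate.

Using the resistance-network approach (series):
R_inner film = 1/(h_i·A) = 1/(20.5×37.3) = 0.001308 K/W
R_cast iron = L/(kA) = 0.0037/(46.9×37.3) = 2.115×10^-6 K/W
R_expanded polystyrene = L/(kA) = 0.055/(0.0378×37.3) = 0.03901 K/W
R_plywood = L/(kA) = 0.04/(0.136×37.3) = 0.007885 K/W
R_total = 0.0482 K/W
Q = ΔT / R_total = 16 / 0.0482

Q ≈ 332 W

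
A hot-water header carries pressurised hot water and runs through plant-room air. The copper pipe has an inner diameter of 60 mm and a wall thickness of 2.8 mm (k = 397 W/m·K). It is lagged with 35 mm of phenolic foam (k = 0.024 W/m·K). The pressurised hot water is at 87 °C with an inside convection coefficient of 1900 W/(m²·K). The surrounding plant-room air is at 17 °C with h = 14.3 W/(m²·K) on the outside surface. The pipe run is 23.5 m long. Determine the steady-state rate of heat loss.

Q ≈ 330 W

Radial resistances (cylindrical: R_cond = ln(r_o/r_i)/(2πkL), R_conv = 1/(h·2πrL)):
R_inner film = 1/(h_i·2πr₁L) = 1/(1900×2π×0.03×23.5) = 1.188×10^-4 K/W
R_copper pipe wall = ln(32.8/30)/(2π×397×23.5) = 1.522×10^-6 K/W
R_phenolic foam = ln(67.8/32.8)/(2π×0.024×23.5) = 0.2049 K/W
R_outer film = 1/(h_o·2πr_oL) = 1/(14.3×2π×0.0678×23.5) = 0.006985 K/W
R_total = 0.212 K/W
Q = ΔT/R_total = 70/0.212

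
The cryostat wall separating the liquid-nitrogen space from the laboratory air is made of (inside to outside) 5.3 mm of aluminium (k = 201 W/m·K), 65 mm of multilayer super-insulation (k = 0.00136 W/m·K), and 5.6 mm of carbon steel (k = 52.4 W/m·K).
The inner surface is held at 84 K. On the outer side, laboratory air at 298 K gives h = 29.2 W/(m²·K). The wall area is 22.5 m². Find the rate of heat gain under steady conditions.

Q ≈ 101 W

Treating each layer as a thermal resistance in series:
R_aluminium = L/(kA) = 0.0053/(201×22.5) = 1.172×10^-6 K/W
R_multilayer super-insulation = L/(kA) = 0.065/(0.00136×22.5) = 2.124 K/W
R_carbon steel = L/(kA) = 0.0056/(52.4×22.5) = 4.75×10^-6 K/W
R_outer film = 1/(h_o·A) = 1/(29.2×22.5) = 0.001522 K/W
R_total = 2.126 K/W
Q = ΔT / R_total = 214 / 2.126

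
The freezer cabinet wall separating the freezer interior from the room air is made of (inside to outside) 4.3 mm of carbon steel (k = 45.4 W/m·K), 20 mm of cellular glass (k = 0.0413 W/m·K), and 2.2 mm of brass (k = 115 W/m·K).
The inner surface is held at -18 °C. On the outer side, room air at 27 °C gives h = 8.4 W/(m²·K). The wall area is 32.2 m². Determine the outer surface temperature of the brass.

T ≈ 18.1 °C

Using the resistance-network approach (series):
R_carbon steel = L/(kA) = 0.0043/(45.4×32.2) = 2.941×10^-6 K/W
R_cellular glass = L/(kA) = 0.02/(0.0413×32.2) = 0.01504 K/W
R_brass = L/(kA) = 0.0022/(115×32.2) = 5.941×10^-7 K/W
R_outer film = 1/(h_o·A) = 1/(8.4×32.2) = 0.003697 K/W
R_total = 0.01874 K/W;  Q = ΔT/R_total = 45/0.01874 = 2401 W
T_interface = T_inner + Q·ΣR(inner→interface) = -18 + 2400×0.01504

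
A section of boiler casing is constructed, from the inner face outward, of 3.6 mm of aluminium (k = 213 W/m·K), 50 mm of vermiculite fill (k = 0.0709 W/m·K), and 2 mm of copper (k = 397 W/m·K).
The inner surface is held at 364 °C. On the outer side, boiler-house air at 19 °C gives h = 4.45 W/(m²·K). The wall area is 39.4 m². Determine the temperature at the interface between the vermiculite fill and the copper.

T ≈ 102 °C

Using the resistance-network approach (series):
R_aluminium = L/(kA) = 0.0036/(213×39.4) = 4.29×10^-7 K/W
R_vermiculite fill = L/(kA) = 0.05/(0.0709×39.4) = 0.0179 K/W
R_copper = L/(kA) = 0.002/(397×39.4) = 1.279×10^-7 K/W
R_outer film = 1/(h_o·A) = 1/(4.45×39.4) = 0.005704 K/W
R_total = 0.0236 K/W;  Q = ΔT/R_total = 345/0.0236 = 14620 W
T_interface = T_inner − Q·ΣR(inner→interface) = 364 − 14600×0.0179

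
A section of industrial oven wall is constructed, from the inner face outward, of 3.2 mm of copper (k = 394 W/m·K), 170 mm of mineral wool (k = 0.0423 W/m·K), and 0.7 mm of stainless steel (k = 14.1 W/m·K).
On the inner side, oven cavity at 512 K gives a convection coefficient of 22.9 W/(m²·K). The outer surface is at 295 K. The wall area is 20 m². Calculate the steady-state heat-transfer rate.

Thermal resistances in series:
R_inner film = 1/(h_i·A) = 1/(22.9×20) = 0.002183 K/W
R_copper = L/(kA) = 0.0032/(394×20) = 4.061×10^-7 K/W
R_mineral wool = L/(kA) = 0.17/(0.0423×20) = 0.2009 K/W
R_stainless steel = L/(kA) = 0.0007/(14.1×20) = 2.482×10^-6 K/W
R_total = 0.2031 K/W
Q = ΔT / R_total = 217 / 0.2031

Q ≈ 1070 W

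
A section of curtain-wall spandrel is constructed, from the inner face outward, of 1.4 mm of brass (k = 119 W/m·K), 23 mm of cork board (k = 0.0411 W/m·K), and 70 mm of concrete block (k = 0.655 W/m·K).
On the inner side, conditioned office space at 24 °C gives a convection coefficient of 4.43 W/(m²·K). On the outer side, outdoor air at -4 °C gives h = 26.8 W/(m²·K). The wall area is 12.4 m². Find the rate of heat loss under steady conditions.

Model the wall as resistances in series:
R_inner film = 1/(h_i·A) = 1/(4.43×12.4) = 0.0182 K/W
R_brass = L/(kA) = 0.0014/(119×12.4) = 9.488×10^-7 K/W
R_cork board = L/(kA) = 0.023/(0.0411×12.4) = 0.04513 K/W
R_concrete block = L/(kA) = 0.07/(0.655×12.4) = 0.008619 K/W
R_outer film = 1/(h_o·A) = 1/(26.8×12.4) = 0.003009 K/W
R_total = 0.07496 K/W
Q = ΔT / R_total = 28 / 0.07496

Q ≈ 374 W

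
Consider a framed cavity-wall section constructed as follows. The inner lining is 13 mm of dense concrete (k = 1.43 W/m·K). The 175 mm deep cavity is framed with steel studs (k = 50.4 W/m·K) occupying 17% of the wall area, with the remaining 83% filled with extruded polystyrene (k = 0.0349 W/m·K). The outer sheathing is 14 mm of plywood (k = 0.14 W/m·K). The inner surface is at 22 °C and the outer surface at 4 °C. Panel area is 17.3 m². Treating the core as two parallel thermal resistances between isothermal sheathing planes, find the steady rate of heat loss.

Sheathing layers in series; stud and cavity paths in parallel between them.
R_inner = 0.013/(1.43×17.3) = 5.255×10^-4 K/W
R_stud  = 0.175/(50.4×0.17×17.3) = 0.001181 K/W
R_cav   = 0.175/(0.0349×0.83×17.3) = 0.3492 K/W
1/R_core = 1/R_stud + 1/R_cav → R_core = 0.001177 K/W
R_outer = 0.014/(0.14×17.3) = 0.00578 K/W
R_total = 0.007482 K/W
Q = ΔT/R_total = 18/0.007482

Q ≈ 2410 W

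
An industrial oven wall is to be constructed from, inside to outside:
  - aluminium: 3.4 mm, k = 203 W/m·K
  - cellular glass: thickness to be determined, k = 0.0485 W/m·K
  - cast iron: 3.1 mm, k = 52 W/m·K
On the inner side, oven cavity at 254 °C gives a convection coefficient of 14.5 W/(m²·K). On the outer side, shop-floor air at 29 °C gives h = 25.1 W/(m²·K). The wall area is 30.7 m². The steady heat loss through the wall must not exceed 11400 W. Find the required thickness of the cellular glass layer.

Model the wall as resistances in series:
R_inner film = 1/(h_i·A) = 1/(14.5×30.7) = 0.002246 K/W
R_aluminium = L/(kA) = 0.0034/(203×30.7) = 5.456×10^-7 K/W
R_cast iron = L/(kA) = 0.0031/(52×30.7) = 1.942×10^-6 K/W
R_outer film = 1/(h_o·A) = 1/(25.1×30.7) = 0.001298 K/W
Sum of the known resistances R_other = 0.003547 K/W
Required total resistance R_tot = ΔT/Q_allow = 225/11400 = 0.01974 K/W
R_cellular glass = R_tot − R_other = 0.01619 K/W
L = R·k·A = 0.01619×0.0485×30.7

L ≈ 24.1 mm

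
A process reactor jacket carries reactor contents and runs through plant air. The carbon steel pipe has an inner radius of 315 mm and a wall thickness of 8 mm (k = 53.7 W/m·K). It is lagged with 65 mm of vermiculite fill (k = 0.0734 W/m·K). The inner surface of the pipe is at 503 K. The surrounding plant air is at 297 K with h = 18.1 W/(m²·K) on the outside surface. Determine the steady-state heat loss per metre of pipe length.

q′ ≈ 490 W/m

For a radial system each layer contributes R = ln(r_out/r_in)/(2πkL); films add R = 1/(hA).
R_carbon steel pipe wall = ln(323/315)/(2π×53.7×1) = 7.433×10^-5 K/W
R_vermiculite fill = ln(388/323)/(2π×0.0734×1) = 0.3976 K/W
R_outer film = 1/(h_o·2πr_oL) = 1/(18.1×2π×0.388×1) = 0.02266 K/W
R_total = 0.4203 K/W
Q = ΔT/R_total = 206/0.4203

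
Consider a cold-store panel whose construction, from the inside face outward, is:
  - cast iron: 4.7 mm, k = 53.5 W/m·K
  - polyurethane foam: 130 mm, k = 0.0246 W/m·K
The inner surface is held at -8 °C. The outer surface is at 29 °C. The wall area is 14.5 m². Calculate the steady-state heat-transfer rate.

Q ≈ 102 W

Treating each layer as a thermal resistance in series:
R_cast iron = L/(kA) = 0.0047/(53.5×14.5) = 6.059×10^-6 K/W
R_polyurethane foam = L/(kA) = 0.13/(0.0246×14.5) = 0.3645 K/W
R_total = 0.3645 K/W
Q = ΔT / R_total = 37 / 0.3645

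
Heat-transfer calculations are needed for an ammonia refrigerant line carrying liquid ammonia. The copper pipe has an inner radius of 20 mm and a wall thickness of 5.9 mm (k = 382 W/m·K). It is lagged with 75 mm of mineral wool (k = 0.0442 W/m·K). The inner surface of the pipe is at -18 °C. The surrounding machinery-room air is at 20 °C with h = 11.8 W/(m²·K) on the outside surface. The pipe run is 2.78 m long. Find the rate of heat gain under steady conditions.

Treating each annulus and film as a series resistance:
R_copper pipe wall = ln(25.9/20)/(2π×382×2.78) = 3.874×10^-5 K/W
R_mineral wool = ln(100.9/25.9)/(2π×0.0442×2.78) = 1.761 K/W
R_outer film = 1/(h_o·2πr_oL) = 1/(11.8×2π×0.1009×2.78) = 0.04808 K/W
R_total = 1.81 K/W
Q = ΔT/R_total = 38/1.81

Q ≈ 21 W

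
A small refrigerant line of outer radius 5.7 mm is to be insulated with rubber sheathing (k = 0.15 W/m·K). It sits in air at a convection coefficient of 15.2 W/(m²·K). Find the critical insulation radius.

r_cr ≈ 9.87 mm

For a cylinder r_cr = k/h = 0.15/15.2
r_cr = 9.87 mm; since the bare radius (5.7 mm) is below r_cr, adding a thin layer of insulation will *increase* heat loss.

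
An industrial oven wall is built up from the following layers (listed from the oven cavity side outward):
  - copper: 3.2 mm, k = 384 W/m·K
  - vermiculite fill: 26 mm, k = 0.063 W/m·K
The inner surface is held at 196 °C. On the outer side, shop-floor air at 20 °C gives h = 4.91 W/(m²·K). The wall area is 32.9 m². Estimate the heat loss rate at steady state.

Q ≈ 9390 W

Model the wall as resistances in series:
R_copper = L/(kA) = 0.0032/(384×32.9) = 2.533×10^-7 K/W
R_vermiculite fill = L/(kA) = 0.026/(0.063×32.9) = 0.01254 K/W
R_outer film = 1/(h_o·A) = 1/(4.91×32.9) = 0.00619 K/W
R_total = 0.01873 K/W
Q = ΔT / R_total = 176 / 0.01873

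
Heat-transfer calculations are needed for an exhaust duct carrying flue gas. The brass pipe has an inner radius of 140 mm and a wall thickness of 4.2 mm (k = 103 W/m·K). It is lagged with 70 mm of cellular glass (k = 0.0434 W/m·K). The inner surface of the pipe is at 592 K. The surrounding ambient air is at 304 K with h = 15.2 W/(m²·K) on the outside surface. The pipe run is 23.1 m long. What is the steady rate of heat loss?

Q ≈ 4440 W

Cylindrical conduction, so R = ln(r₂/r₁)/(2πkL) per layer, in series:
R_brass pipe wall = ln(144.2/140)/(2π×103×23.1) = 1.977×10^-6 K/W
R_cellular glass = ln(214.2/144.2)/(2π×0.0434×23.1) = 0.06282 K/W
R_outer film = 1/(h_o·2πr_oL) = 1/(15.2×2π×0.2142×23.1) = 0.002116 K/W
R_total = 0.06494 K/W
Q = ΔT/R_total = 288/0.06494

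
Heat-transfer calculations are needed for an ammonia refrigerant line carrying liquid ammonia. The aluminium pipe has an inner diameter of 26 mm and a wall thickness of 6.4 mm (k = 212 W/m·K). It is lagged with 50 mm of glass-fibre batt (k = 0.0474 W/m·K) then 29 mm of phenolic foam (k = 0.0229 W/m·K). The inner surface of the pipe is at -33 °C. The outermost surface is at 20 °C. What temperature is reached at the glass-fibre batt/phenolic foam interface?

T ≈ 0.824 °C

Treating each annulus and film as a series resistance:
R_aluminium pipe wall = ln(19.4/13)/(2π×212×1) = 3.005×10^-4 K/W
R_glass-fibre batt = ln(69.4/19.4)/(2π×0.0474×1) = 4.28 K/W
R_phenolic foam = ln(98.4/69.4)/(2π×0.0229×1) = 2.427 K/W
R_total = 6.707 K/W
Q = ΔT/R_total = 53/6.707
Q = 7.9 W/m
T_interface = T_inner + Q·ΣR(inner→interface) = -33 + 7.9×4.28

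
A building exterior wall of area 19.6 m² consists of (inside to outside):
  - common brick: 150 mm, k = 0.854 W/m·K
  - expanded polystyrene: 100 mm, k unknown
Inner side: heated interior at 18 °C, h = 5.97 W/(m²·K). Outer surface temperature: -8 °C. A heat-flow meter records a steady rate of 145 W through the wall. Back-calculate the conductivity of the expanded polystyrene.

k ≈ 0.0315 W/(m·K)

Using the resistance-network approach (series):
R_inner film = 1/(h_i·A) = 1/(5.97×19.6) = 0.008546 K/W
R_common brick = L/(kA) = 0.15/(0.854×19.6) = 0.008961 K/W
Sum of known resistances R_other = 0.01751 K/W
Total R = ΔT/Q = 26/145 = 0.1793 K/W
R_expanded polystyrene = R_total − R_other = 0.1618 K/W
k = L/(R·A) = 0.1/(0.1618×19.6)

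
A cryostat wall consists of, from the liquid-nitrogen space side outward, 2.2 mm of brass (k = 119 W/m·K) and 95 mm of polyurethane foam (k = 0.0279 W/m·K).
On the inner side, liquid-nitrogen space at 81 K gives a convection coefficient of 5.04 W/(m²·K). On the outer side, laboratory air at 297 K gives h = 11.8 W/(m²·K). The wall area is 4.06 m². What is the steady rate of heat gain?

Q ≈ 238 W

Using the resistance-network approach (series):
R_inner film = 1/(h_i·A) = 1/(5.04×4.06) = 0.04887 K/W
R_brass = L/(kA) = 0.0022/(119×4.06) = 4.554×10^-6 K/W
R_polyurethane foam = L/(kA) = 0.095/(0.0279×4.06) = 0.8387 K/W
R_outer film = 1/(h_o·A) = 1/(11.8×4.06) = 0.02087 K/W
R_total = 0.9084 K/W
Q = ΔT / R_total = 216 / 0.9084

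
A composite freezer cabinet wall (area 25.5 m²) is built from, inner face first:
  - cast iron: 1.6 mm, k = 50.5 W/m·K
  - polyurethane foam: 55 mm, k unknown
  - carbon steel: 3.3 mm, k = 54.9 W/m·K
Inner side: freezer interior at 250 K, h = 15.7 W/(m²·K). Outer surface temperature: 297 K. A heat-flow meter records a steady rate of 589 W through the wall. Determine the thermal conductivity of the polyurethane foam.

Thermal resistances in series:
R_inner film = 1/(h_i·A) = 1/(15.7×25.5) = 0.002498 K/W
R_cast iron = L/(kA) = 0.0016/(50.5×25.5) = 1.242×10^-6 K/W
R_carbon steel = L/(kA) = 0.0033/(54.9×25.5) = 2.357×10^-6 K/W
Sum of known resistances R_other = 0.002501 K/W
Total R = ΔT/Q = 47/589 = 0.0798 K/W
R_polyurethane foam = R_total − R_other = 0.07729 K/W
k = L/(R·A) = 0.055/(0.07729×25.5)

k ≈ 0.0279 W/(m·K)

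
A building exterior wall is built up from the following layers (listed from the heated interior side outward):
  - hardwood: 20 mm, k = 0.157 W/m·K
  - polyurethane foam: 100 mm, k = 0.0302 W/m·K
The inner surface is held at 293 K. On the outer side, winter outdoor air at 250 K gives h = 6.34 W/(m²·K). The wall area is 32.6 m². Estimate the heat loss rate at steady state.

Thermal resistances in series:
R_hardwood = L/(kA) = 0.02/(0.157×32.6) = 0.003908 K/W
R_polyurethane foam = L/(kA) = 0.1/(0.0302×32.6) = 0.1016 K/W
R_outer film = 1/(h_o·A) = 1/(6.34×32.6) = 0.004838 K/W
R_total = 0.1103 K/W
Q = ΔT / R_total = 43 / 0.1103

Q ≈ 390 W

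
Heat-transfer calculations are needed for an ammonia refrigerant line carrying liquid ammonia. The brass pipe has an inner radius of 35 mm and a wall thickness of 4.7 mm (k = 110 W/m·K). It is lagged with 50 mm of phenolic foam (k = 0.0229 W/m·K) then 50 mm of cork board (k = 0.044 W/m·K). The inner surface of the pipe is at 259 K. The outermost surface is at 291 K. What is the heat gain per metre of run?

q′ ≈ 4.4 W/m

Radial resistances (cylindrical: R_cond = ln(r_o/r_i)/(2πkL), R_conv = 1/(h·2πrL)):
R_brass pipe wall = ln(39.7/35)/(2π×110×1) = 1.823×10^-4 K/W
R_phenolic foam = ln(89.7/39.7)/(2π×0.0229×1) = 5.665 K/W
R_cork board = ln(139.7/89.7)/(2π×0.044×1) = 1.602 K/W
R_total = 7.268 K/W
Q = ΔT/R_total = 32/7.268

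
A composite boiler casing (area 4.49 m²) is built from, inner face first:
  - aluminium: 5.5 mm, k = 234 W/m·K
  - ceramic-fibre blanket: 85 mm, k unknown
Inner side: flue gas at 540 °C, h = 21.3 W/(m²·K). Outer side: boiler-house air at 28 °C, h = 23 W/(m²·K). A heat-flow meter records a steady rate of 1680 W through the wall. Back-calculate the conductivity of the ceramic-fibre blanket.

Thermal resistances in series:
R_inner film = 1/(h_i·A) = 1/(21.3×4.49) = 0.01046 K/W
R_aluminium = L/(kA) = 0.0055/(234×4.49) = 5.235×10^-6 K/W
R_outer film = 1/(h_o·A) = 1/(23×4.49) = 0.009683 K/W
Sum of known resistances R_other = 0.02014 K/W
Total R = ΔT/Q = 512/1680 = 0.3048 K/W
R_ceramic-fibre blanket = R_total − R_other = 0.2846 K/W
k = L/(R·A) = 0.085/(0.2846×4.49)

k ≈ 0.0665 W/(m·K)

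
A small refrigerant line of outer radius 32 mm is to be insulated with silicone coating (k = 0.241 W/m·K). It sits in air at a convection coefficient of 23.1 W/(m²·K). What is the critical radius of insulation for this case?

r_cr ≈ 10.4 mm

For a cylinder r_cr = k/h = 0.241/23.1
r_cr = 10.4 mm; since the bare radius (32 mm) is above r_cr, any added insulation will reduce heat loss.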